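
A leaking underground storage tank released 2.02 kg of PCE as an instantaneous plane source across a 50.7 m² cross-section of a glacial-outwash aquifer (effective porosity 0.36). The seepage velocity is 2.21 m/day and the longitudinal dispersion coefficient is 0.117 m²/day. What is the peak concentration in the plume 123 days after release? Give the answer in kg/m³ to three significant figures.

0.00823 kg/m³

The peak of an instantaneous 1D plume sits at x = vt; there the Gaussian factor is 1 and C_max = M/(n_e·A·√(4πDt)), where n_e·A is the pore area the mass is dissolved in.
√(4πDt) = √(4π × 0.117 × 123) = 13.45 m, so C_max = 2.02/(0.36 × 50.7 × 13.45) = 0.00823 kg/m³.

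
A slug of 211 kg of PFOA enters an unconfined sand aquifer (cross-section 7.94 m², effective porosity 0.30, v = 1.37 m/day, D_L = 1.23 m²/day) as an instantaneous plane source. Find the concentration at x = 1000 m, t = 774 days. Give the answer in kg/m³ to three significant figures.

0.311 kg/m³

For an instantaneous plane source, C(x,t) = M/(n_e·A·√(4πDt)) · exp(−(x−vt)²/(4Dt)), with n_e·A the pore (flow) area.
Plume center vt = 1.37 × 774 = 1060.38 m, so the well at 1000 m is 60.38 m upgradient of the peak.
√(4πDt) = 109.4 m, giving peak height M/(n_e·A·√(4πDt)) = 211/(0.30 × 7.94 × 109.4) = 0.8097 kg/m³.
(x−vt)²/(4Dt) = (-60.38)²/(4 × 1.23 × 774) = 0.9574; exp(−0.9574) = 0.3839.
C = 0.8097 × 0.3839 = 0.311 kg/m³.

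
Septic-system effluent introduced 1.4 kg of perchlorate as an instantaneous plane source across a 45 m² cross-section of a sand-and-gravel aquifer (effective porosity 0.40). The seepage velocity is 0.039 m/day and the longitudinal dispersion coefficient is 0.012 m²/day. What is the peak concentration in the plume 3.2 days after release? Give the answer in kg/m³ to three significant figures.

0.112 kg/m³

The peak of an instantaneous 1D plume sits at x = vt; there the Gaussian factor is 1 and C_max = M/(n_e·A·√(4πDt)), where n_e·A is the pore area the mass is dissolved in.
√(4πDt) = √(4π × 0.012 × 3.2) = 0.6947 m, so C_max = 1.4/(0.40 × 45 × 0.6947) = 0.112 kg/m³.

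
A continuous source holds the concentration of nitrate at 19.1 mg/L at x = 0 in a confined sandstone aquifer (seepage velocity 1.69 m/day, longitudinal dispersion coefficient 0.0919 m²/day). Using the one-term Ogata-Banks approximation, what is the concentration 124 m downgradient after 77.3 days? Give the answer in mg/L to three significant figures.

18.4 mg/L

For a continuous step input, C/C₀ ≈ ½·erfc((x−vt)/(2√(Dt))).
vt = 1.69 × 77.3 = 130.637 m and 2√(Dt) = 2√(0.0919 × 77.3) = 5.331 m.
Argument (x−vt)/(2√(Dt)) = (124 − 130.637)/5.331 = -1.245; ½·erfc(-1.245) = 0.9609.
C = 19.1 × 0.9609 = 18.4 mg/L.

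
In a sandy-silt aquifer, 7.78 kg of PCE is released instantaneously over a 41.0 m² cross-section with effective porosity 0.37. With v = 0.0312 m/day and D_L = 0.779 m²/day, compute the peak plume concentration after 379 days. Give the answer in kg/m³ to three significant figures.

0.00842 kg/m³

The peak of an instantaneous 1D plume sits at x = vt; there the Gaussian factor is 1 and C_max = M/(n_e·A·√(4πDt)), where n_e·A is the pore area the mass is dissolved in.
√(4πDt) = √(4π × 0.779 × 379) = 60.91 m, so C_max = 7.78/(0.37 × 41.0 × 60.91) = 0.00842 kg/m³.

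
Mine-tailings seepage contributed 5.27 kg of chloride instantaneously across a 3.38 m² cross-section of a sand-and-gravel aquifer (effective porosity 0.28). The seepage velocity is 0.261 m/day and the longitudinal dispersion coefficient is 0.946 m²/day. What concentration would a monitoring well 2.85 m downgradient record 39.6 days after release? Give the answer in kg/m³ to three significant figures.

0.177 kg/m³

For an instantaneous plane source, C(x,t) = M/(n_e·A·√(4πDt)) · exp(−(x−vt)²/(4Dt)), with n_e·A the pore (flow) area.
Plume center vt = 0.261 × 39.6 = 10.3356 m, so the well at 2.85 m is 7.4856 m upgradient of the peak.
√(4πDt) = 21.70 m, giving peak height M/(n_e·A·√(4πDt)) = 5.27/(0.28 × 3.38 × 21.70) = 0.2566 kg/m³.
(x−vt)²/(4Dt) = (-7.4856)²/(4 × 0.946 × 39.6) = 0.3739; exp(−0.3739) = 0.6880.
C = 0.2566 × 0.6880 = 0.177 kg/m³.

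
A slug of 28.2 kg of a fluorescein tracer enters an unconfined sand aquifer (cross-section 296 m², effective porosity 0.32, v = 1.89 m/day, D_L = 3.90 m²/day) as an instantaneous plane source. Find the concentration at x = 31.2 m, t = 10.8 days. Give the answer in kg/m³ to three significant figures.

0.00649 kg/m³

For an instantaneous plane source, C(x,t) = M/(n_e·A·√(4πDt)) · exp(−(x−vt)²/(4Dt)), with n_e·A the pore (flow) area.
Plume center vt = 1.89 × 10.8 = 20.412 m, so the well at 31.2 m is 10.788 m downgradient of the peak.
√(4πDt) = 23.01 m, giving peak height M/(n_e·A·√(4πDt)) = 28.2/(0.32 × 296 × 23.01) = 0.01294 kg/m³.
(x−vt)²/(4Dt) = (10.788)²/(4 × 3.90 × 10.8) = 0.6908; exp(−0.6908) = 0.5012.
C = 0.01294 × 0.5012 = 0.00649 kg/m³.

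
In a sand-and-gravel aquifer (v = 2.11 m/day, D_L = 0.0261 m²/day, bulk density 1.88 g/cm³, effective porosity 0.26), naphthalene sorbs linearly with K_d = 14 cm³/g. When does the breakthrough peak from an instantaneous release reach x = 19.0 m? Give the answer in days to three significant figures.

Retardation factor R = 1 + ρ_b·K_d/n = 1 + 1.88 × 14/0.26 = 102.2.
Sorption retards both mechanisms: v_R = v/R = 0.02065 m/day, D_R = D/R = 0.0002554 m²/day.
Peak time from v_R²t² + 2D_R t − x² = 0: t = (√(D_R² + v_R²x²) − D_R)/v_R².
√(D_R² + v_R²x²) = √(0.0002554² + 0.02065² × 19.0²) = 0.3924; v_R² = 0.0004264.
t = (0.3924 − 0.0002554)/0.0004264 = 920 days.

920 days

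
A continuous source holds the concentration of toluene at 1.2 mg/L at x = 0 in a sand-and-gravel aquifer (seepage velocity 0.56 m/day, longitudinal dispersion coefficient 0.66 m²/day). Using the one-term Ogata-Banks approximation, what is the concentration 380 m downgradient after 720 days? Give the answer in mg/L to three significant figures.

For a continuous step input, C/C₀ ≈ ½·erfc((x−vt)/(2√(Dt))).
vt = 0.56 × 720 = 403.2 m and 2√(Dt) = 2√(0.66 × 720) = 43.60 m.
Argument (x−vt)/(2√(Dt)) = (380 − 403.2)/43.60 = -0.5321; ½·erfc(-0.5321) = 0.7741.
C = 1.2 × 0.7741 = 0.929 mg/L.

0.929 mg/L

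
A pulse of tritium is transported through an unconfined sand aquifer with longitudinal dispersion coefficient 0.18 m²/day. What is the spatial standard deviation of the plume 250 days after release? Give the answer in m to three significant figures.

9.49 m

Dispersive spreading gives a Gaussian with σ² = 2Dt; advection only shifts the center.
σ = √(2 × 0.18 × 250) = 9.49 m.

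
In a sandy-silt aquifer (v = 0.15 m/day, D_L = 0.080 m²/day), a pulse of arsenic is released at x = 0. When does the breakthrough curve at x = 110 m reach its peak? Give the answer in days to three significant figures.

730 days

For the 1D instantaneous-source solution, setting ∂C/∂t = 0 at fixed x gives v²t² + 2Dt − x² = 0, so t = (√(D² + v²x²) − D)/v².
√(D² + v²x²) = √(0.080² + 0.15² × 110²) = 16.50; v² = 0.0225.
t = (16.50 − 0.080)/0.0225 = 730 days (vs. the pure-advection estimate x/v = 733 d).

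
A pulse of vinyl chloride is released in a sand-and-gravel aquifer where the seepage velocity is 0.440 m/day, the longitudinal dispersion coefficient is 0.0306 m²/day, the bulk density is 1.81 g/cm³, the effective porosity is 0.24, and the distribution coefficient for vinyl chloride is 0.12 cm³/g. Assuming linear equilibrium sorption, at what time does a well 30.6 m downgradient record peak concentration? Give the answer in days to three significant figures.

132 days

Retardation factor R = 1 + ρ_b·K_d/n = 1 + 1.81 × 0.12/0.24 = 1.905.
Sorption retards both mechanisms: v_R = v/R = 0.2310 m/day, D_R = D/R = 0.01606 m²/day.
Peak time from v_R²t² + 2D_R t − x² = 0: t = (√(D_R² + v_R²x²) − D_R)/v_R².
√(D_R² + v_R²x²) = √(0.01606² + 0.2310² × 30.6²) = 7.069; v_R² = 0.05336.
t = (7.069 − 0.01606)/0.05336 = 132 days.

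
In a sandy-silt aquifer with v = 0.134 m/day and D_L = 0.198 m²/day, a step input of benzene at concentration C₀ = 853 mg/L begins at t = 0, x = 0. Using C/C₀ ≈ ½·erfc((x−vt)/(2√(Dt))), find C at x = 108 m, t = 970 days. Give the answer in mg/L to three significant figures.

741 mg/L

For a continuous step input, C/C₀ ≈ ½·erfc((x−vt)/(2√(Dt))).
vt = 0.134 × 970 = 129.98 m and 2√(Dt) = 2√(0.198 × 970) = 27.72 m.
Argument (x−vt)/(2√(Dt)) = (108 − 129.98)/27.72 = -0.7929; ½·erfc(-0.7929) = 0.8689.
C = 853 × 0.8689 = 741 mg/L.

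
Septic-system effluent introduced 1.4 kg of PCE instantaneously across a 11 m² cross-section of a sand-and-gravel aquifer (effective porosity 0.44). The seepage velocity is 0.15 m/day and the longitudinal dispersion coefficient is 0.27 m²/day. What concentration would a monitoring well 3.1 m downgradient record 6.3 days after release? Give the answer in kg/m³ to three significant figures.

For an instantaneous plane source, C(x,t) = M/(n_e·A·√(4πDt)) · exp(−(x−vt)²/(4Dt)), with n_e·A the pore (flow) area.
Plume center vt = 0.15 × 6.3 = 0.945 m, so the well at 3.1 m is 2.155 m downgradient of the peak.
√(4πDt) = 4.623 m, giving peak height M/(n_e·A·√(4πDt)) = 1.4/(0.44 × 11 × 4.623) = 0.06257 kg/m³.
(x−vt)²/(4Dt) = (2.155)²/(4 × 0.27 × 6.3) = 0.6825; exp(−0.6825) = 0.5054.
C = 0.06257 × 0.5054 = 0.0316 kg/m³.

0.0316 kg/m³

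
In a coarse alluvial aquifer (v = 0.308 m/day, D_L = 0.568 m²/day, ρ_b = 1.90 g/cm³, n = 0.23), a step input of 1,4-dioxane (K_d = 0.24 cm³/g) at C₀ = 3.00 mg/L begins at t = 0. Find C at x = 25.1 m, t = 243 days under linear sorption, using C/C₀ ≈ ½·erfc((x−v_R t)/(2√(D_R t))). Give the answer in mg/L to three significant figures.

1.50 mg/L

Retardation factor R = 1 + ρ_b·K_d/n = 1 + 1.90 × 0.24/0.23 = 2.983.
Sorption retards both mechanisms: v_R = v/R = 0.1033 m/day, D_R = D/R = 0.1904 m²/day.
v_R·t = 0.1033 × 243 = 25.1019 m; 2√(D_R t) = 13.60 m; argument = (25.1 − 25.1019)/13.60 = -0.0001397.
C = C₀ × ½·erfc(-0.0001397) = 3.00 × 0.5001 = 1.50 mg/L.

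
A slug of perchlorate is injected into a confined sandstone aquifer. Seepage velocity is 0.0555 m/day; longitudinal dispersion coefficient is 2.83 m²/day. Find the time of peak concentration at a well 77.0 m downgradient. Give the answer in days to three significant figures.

745 days

For the 1D instantaneous-source solution, setting ∂C/∂t = 0 at fixed x gives v²t² + 2Dt − x² = 0, so t = (√(D² + v²x²) − D)/v².
√(D² + v²x²) = √(2.83² + 0.0555² × 77.0²) = 5.126; v² = 0.00308025.
t = (5.126 − 2.83)/0.00308025 = 745 days (vs. the pure-advection estimate x/v = 1390 d).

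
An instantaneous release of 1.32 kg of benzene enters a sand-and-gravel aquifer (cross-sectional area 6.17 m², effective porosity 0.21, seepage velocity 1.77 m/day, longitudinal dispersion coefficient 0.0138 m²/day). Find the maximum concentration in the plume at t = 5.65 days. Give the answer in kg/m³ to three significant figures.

The peak of an instantaneous 1D plume sits at x = vt; there the Gaussian factor is 1 and C_max = M/(n_e·A·√(4πDt)), where n_e·A is the pore area the mass is dissolved in.
√(4πDt) = √(4π × 0.0138 × 5.65) = 0.9898 m, so C_max = 1.32/(0.21 × 6.17 × 0.9898) = 1.03 kg/m³.

1.03 kg/m³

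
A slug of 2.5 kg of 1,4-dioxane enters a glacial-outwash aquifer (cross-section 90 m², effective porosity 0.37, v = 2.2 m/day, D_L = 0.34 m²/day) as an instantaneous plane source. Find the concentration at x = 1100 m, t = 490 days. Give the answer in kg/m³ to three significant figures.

0.000794 kg/m³

For an instantaneous plane source, C(x,t) = M/(n_e·A·√(4πDt)) · exp(−(x−vt)²/(4Dt)), with n_e·A the pore (flow) area.
Plume center vt = 2.2 × 490 = 1078 m, so the well at 1100 m is 22 m downgradient of the peak.
√(4πDt) = 45.76 m, giving peak height M/(n_e·A·√(4πDt)) = 2.5/(0.37 × 90 × 45.76) = 0.001641 kg/m³.
(x−vt)²/(4Dt) = (22)²/(4 × 0.34 × 490) = 0.7263; exp(−0.7263) = 0.4837.
C = 0.001641 × 0.4837 = 0.000794 kg/m³.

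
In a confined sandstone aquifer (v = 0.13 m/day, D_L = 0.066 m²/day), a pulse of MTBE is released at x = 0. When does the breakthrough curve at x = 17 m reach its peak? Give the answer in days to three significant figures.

127 days

For the 1D instantaneous-source solution, setting ∂C/∂t = 0 at fixed x gives v²t² + 2Dt − x² = 0, so t = (√(D² + v²x²) − D)/v².
√(D² + v²x²) = √(0.066² + 0.13² × 17²) = 2.211; v² = 0.0169.
t = (2.211 − 0.066)/0.0169 = 127 days (vs. the pure-advection estimate x/v = 131 d).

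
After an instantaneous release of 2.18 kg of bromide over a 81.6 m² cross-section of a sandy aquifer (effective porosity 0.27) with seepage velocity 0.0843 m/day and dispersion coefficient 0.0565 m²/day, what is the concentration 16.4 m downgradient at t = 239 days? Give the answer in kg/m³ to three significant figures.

For an instantaneous plane source, C(x,t) = M/(n_e·A·√(4πDt)) · exp(−(x−vt)²/(4Dt)), with n_e·A the pore (flow) area.
Plume center vt = 0.0843 × 239 = 20.1477 m, so the well at 16.4 m is 3.7477 m upgradient of the peak.
√(4πDt) = 13.03 m, giving peak height M/(n_e·A·√(4πDt)) = 2.18/(0.27 × 81.6 × 13.03) = 0.007594 kg/m³.
(x−vt)²/(4Dt) = (-3.7477)²/(4 × 0.0565 × 239) = 0.2600; exp(−0.2600) = 0.7711.
C = 0.007594 × 0.7711 = 0.00586 kg/m³.

0.00586 kg/m³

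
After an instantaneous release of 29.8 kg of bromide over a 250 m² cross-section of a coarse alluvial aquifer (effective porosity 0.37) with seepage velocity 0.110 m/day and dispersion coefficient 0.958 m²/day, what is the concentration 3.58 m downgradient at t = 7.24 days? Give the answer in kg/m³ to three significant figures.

0.0261 kg/m³

For an instantaneous plane source, C(x,t) = M/(n_e·A·√(4πDt)) · exp(−(x−vt)²/(4Dt)), with n_e·A the pore (flow) area.
Plume center vt = 0.110 × 7.24 = 0.7964 m, so the well at 3.58 m is 2.7836 m downgradient of the peak.
√(4πDt) = 9.336 m, giving peak height M/(n_e·A·√(4πDt)) = 29.8/(0.37 × 250 × 9.336) = 0.03451 kg/m³.
(x−vt)²/(4Dt) = (2.7836)²/(4 × 0.958 × 7.24) = 0.2793; exp(−0.2793) = 0.7563.
C = 0.03451 × 0.7563 = 0.0261 kg/m³.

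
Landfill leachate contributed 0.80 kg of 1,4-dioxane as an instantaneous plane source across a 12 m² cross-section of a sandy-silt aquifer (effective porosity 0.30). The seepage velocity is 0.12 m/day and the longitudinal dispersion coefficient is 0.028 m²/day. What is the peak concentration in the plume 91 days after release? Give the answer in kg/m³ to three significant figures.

The peak of an instantaneous 1D plume sits at x = vt; there the Gaussian factor is 1 and C_max = M/(n_e·A·√(4πDt)), where n_e·A is the pore area the mass is dissolved in.
√(4πDt) = √(4π × 0.028 × 91) = 5.659 m, so C_max = 0.80/(0.30 × 12 × 5.659) = 0.0393 kg/m³.

0.0393 kg/m³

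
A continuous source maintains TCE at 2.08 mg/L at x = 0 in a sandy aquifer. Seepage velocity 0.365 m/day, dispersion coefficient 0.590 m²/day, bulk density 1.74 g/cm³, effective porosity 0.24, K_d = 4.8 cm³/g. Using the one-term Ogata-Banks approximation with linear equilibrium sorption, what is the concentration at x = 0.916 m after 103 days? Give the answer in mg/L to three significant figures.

Retardation factor R = 1 + ρ_b·K_d/n = 1 + 1.74 × 4.8/0.24 = 35.80.
Sorption retards both mechanisms: v_R = v/R = 0.01020 m/day, D_R = D/R = 0.01648 m²/day.
v_R·t = 0.01020 × 103 = 1.0506 m; 2√(D_R t) = 2.606 m; argument = (0.916 − 1.0506)/2.606 = -0.05165.
C = C₀ × ½·erfc(-0.05165) = 2.08 × 0.5291 = 1.10 mg/L.

1.10 mg/L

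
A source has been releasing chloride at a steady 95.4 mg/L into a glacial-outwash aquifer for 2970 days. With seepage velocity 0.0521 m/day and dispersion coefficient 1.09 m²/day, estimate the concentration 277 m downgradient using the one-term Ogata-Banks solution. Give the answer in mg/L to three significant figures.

For a continuous step input, C/C₀ ≈ ½·erfc((x−vt)/(2√(Dt))).
vt = 0.0521 × 2970 = 154.737 m and 2√(Dt) = 2√(1.09 × 2970) = 113.8 m.
Argument (x−vt)/(2√(Dt)) = (277 − 154.737)/113.8 = 1.074; ½·erfc(1.074) = 0.06440.
C = 95.4 × 0.06440 = 6.14 mg/L.

6.14 mg/L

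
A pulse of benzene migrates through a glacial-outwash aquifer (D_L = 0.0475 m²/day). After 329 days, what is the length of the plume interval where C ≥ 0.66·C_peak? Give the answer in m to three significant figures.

10.2 m

The plume is Gaussian with σ = √(2Dt) = √(2 × 0.0475 × 329) = 5.591 m.
C/C_peak = exp(−Δx²/(2σ²)) = 0.66 ⇒ Δx = σ·√(−2 ln 0.66) = 5.591 × 0.9116 = 5.097 m.
Width = 2Δx = 10.2 m.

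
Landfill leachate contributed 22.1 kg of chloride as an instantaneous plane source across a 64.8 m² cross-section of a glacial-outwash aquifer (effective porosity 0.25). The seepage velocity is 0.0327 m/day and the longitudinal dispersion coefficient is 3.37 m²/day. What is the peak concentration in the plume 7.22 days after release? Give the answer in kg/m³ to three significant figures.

0.0780 kg/m³

The peak of an instantaneous 1D plume sits at x = vt; there the Gaussian factor is 1 and C_max = M/(n_e·A·√(4πDt)), where n_e·A is the pore area the mass is dissolved in.
√(4πDt) = √(4π × 3.37 × 7.22) = 17.49 m, so C_max = 22.1/(0.25 × 64.8 × 17.49) = 0.0780 kg/m³.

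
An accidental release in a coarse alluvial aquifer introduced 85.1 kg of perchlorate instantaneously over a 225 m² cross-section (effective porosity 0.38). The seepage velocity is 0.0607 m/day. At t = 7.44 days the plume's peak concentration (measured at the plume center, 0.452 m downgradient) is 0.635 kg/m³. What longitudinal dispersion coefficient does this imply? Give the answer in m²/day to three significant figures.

At the plume center C_max = M/(n_e·A·√(4πDt)), so D = M²/(4πt·(n_e·A·C_max)²).
n_e·A·C_max = 0.38 × 225 × 0.635 = 54.29 kg/m.
D = 85.1²/(4π × 7.44 × 54.29²) = 0.0263 m²/day.

0.0263 m²/day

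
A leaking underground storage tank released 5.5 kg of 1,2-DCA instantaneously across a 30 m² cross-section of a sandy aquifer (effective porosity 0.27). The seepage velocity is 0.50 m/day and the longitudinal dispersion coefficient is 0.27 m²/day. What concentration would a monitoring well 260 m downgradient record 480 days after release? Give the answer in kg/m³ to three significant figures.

0.00778 kg/m³

For an instantaneous plane source, C(x,t) = M/(n_e·A·√(4πDt)) · exp(−(x−vt)²/(4Dt)), with n_e·A the pore (flow) area.
Plume center vt = 0.50 × 480 = 240 m, so the well at 260 m is 20 m downgradient of the peak.
√(4πDt) = 40.36 m, giving peak height M/(n_e·A·√(4πDt)) = 5.5/(0.27 × 30 × 40.36) = 0.01682 kg/m³.
(x−vt)²/(4Dt) = (20)²/(4 × 0.27 × 480) = 0.7716; exp(−0.7716) = 0.4623.
C = 0.01682 × 0.4623 = 0.00778 kg/m³.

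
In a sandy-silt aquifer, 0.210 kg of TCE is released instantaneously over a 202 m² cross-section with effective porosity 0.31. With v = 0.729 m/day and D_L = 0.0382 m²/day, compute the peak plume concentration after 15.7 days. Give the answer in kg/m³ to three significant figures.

0.00122 kg/m³

The peak of an instantaneous 1D plume sits at x = vt; there the Gaussian factor is 1 and C_max = M/(n_e·A·√(4πDt)), where n_e·A is the pore area the mass is dissolved in.
√(4πDt) = √(4π × 0.0382 × 15.7) = 2.745 m, so C_max = 0.210/(0.31 × 202 × 2.745) = 0.00122 kg/m³.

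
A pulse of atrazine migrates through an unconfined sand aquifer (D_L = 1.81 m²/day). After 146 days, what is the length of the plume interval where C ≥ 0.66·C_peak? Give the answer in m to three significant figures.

41.9 m

The plume is Gaussian with σ = √(2Dt) = √(2 × 1.81 × 146) = 22.99 m.
C/C_peak = exp(−Δx²/(2σ²)) = 0.66 ⇒ Δx = σ·√(−2 ln 0.66) = 22.99 × 0.9116 = 20.96 m.
Width = 2Δx = 41.9 m.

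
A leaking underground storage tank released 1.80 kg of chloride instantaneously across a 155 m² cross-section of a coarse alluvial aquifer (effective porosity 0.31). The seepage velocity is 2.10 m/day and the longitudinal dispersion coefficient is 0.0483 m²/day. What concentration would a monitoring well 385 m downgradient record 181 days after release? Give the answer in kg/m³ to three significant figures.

For an instantaneous plane source, C(x,t) = M/(n_e·A·√(4πDt)) · exp(−(x−vt)²/(4Dt)), with n_e·A the pore (flow) area.
Plume center vt = 2.10 × 181 = 380.1 m, so the well at 385 m is 4.9 m downgradient of the peak.
√(4πDt) = 10.48 m, giving peak height M/(n_e·A·√(4πDt)) = 1.80/(0.31 × 155 × 10.48) = 0.003575 kg/m³.
(x−vt)²/(4Dt) = (4.9)²/(4 × 0.0483 × 181) = 0.6866; exp(−0.6866) = 0.5033.
C = 0.003575 × 0.5033 = 0.00180 kg/m³.

0.00180 kg/m³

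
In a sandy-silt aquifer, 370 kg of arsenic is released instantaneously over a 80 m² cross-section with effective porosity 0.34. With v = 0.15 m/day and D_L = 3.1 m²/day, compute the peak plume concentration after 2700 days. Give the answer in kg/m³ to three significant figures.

The peak of an instantaneous 1D plume sits at x = vt; there the Gaussian factor is 1 and C_max = M/(n_e·A·√(4πDt)), where n_e·A is the pore area the mass is dissolved in.
√(4πDt) = √(4π × 3.1 × 2700) = 324.3 m, so C_max = 370/(0.34 × 80 × 324.3) = 0.0419 kg/m³.

0.0419 kg/m³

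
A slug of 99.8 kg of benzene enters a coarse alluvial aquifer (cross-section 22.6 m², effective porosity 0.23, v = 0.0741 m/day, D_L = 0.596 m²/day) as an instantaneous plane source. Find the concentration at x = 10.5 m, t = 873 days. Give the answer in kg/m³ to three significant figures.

0.0579 kg/m³

For an instantaneous plane source, C(x,t) = M/(n_e·A·√(4πDt)) · exp(−(x−vt)²/(4Dt)), with n_e·A the pore (flow) area.
Plume center vt = 0.0741 × 873 = 64.6893 m, so the well at 10.5 m is 54.1893 m upgradient of the peak.
√(4πDt) = 80.86 m, giving peak height M/(n_e·A·√(4πDt)) = 99.8/(0.23 × 22.6 × 80.86) = 0.2374 kg/m³.
(x−vt)²/(4Dt) = (-54.1893)²/(4 × 0.596 × 873) = 1.411; exp(−1.411) = 0.2439.
C = 0.2374 × 0.2439 = 0.0579 kg/m³.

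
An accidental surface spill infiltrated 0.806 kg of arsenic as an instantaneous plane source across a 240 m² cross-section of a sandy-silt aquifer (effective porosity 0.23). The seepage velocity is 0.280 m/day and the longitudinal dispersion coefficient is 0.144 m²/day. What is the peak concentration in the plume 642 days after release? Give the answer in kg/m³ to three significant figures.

0.000428 kg/m³

The peak of an instantaneous 1D plume sits at x = vt; there the Gaussian factor is 1 and C_max = M/(n_e·A·√(4πDt)), where n_e·A is the pore area the mass is dissolved in.
√(4πDt) = √(4π × 0.144 × 642) = 34.08 m, so C_max = 0.806/(0.23 × 240 × 34.08) = 0.000428 kg/m³.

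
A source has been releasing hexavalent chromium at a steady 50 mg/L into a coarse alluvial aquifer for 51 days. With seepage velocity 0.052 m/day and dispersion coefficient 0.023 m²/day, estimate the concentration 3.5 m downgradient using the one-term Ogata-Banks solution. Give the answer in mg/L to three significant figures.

For a continuous step input, C/C₀ ≈ ½·erfc((x−vt)/(2√(Dt))).
vt = 0.052 × 51 = 2.652 m and 2√(Dt) = 2√(0.023 × 51) = 2.166 m.
Argument (x−vt)/(2√(Dt)) = (3.5 − 2.652)/2.166 = 0.3915; ½·erfc(0.3915) = 0.2899.
C = 50 × 0.2899 = 14.5 mg/L.

14.5 mg/L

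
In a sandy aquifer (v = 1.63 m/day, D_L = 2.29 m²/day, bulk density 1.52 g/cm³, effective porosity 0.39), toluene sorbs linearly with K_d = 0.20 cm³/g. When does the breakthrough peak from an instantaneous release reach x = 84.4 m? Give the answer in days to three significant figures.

90.6 days

Retardation factor R = 1 + ρ_b·K_d/n = 1 + 1.52 × 0.20/0.39 = 1.779.
Sorption retards both mechanisms: v_R = v/R = 0.9162 m/day, D_R = D/R = 1.287 m²/day.
Peak time from v_R²t² + 2D_R t − x² = 0: t = (√(D_R² + v_R²x²) − D_R)/v_R².
√(D_R² + v_R²x²) = √(1.287² + 0.9162² × 84.4²) = 77.34; v_R² = 0.8394.
t = (77.34 − 1.287)/0.8394 = 90.6 days.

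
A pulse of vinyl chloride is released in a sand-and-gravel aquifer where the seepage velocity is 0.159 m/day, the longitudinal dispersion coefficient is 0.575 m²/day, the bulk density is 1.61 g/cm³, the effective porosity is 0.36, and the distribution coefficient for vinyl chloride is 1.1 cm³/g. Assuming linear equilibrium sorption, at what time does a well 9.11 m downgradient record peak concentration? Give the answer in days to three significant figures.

Retardation factor R = 1 + ρ_b·K_d/n = 1 + 1.61 × 1.1/0.36 = 5.919.
Sorption retards both mechanisms: v_R = v/R = 0.02686 m/day, D_R = D/R = 0.09714 m²/day.
Peak time from v_R²t² + 2D_R t − x² = 0: t = (√(D_R² + v_R²x²) − D_R)/v_R².
√(D_R² + v_R²x²) = √(0.09714² + 0.02686² × 9.11²) = 0.2633; v_R² = 0.0007215.
t = (0.2633 − 0.09714)/0.0007215 = 230 days.

230 days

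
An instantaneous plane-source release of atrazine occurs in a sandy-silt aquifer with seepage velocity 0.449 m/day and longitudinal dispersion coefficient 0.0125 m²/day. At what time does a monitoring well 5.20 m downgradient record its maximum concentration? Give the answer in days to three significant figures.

For the 1D instantaneous-source solution, setting ∂C/∂t = 0 at fixed x gives v²t² + 2Dt − x² = 0, so t = (√(D² + v²x²) − D)/v².
√(D² + v²x²) = √(0.0125² + 0.449² × 5.20²) = 2.335; v² = 0.201601.
t = (2.335 − 0.0125)/0.201601 = 11.5 days (vs. the pure-advection estimate x/v = 11.6 d).

11.5 days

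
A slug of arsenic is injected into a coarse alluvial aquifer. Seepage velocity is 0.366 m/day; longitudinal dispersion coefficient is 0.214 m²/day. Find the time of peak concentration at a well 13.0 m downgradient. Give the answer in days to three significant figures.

For the 1D instantaneous-source solution, setting ∂C/∂t = 0 at fixed x gives v²t² + 2Dt − x² = 0, so t = (√(D² + v²x²) − D)/v².
√(D² + v²x²) = √(0.214² + 0.366² × 13.0²) = 4.763; v² = 0.133956.
t = (4.763 − 0.214)/0.133956 = 34.0 days (vs. the pure-advection estimate x/v = 35.5 d).

34.0 days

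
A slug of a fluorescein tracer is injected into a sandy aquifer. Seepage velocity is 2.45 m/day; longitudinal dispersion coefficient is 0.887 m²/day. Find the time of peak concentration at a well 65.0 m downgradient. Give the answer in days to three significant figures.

For the 1D instantaneous-source solution, setting ∂C/∂t = 0 at fixed x gives v²t² + 2Dt − x² = 0, so t = (√(D² + v²x²) − D)/v².
√(D² + v²x²) = √(0.887² + 2.45² × 65.0²) = 159.3; v² = 6.0025.
t = (159.3 − 0.887)/6.0025 = 26.4 days (vs. the pure-advection estimate x/v = 26.5 d).

26.4 days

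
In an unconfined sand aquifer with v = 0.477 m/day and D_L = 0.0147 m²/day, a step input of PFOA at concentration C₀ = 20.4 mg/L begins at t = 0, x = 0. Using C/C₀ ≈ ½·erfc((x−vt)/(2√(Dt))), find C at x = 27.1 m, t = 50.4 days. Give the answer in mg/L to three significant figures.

For a continuous step input, C/C₀ ≈ ½·erfc((x−vt)/(2√(Dt))).
vt = 0.477 × 50.4 = 24.0408 m and 2√(Dt) = 2√(0.0147 × 50.4) = 1.721 m.
Argument (x−vt)/(2√(Dt)) = (27.1 − 24.0408)/1.721 = 1.778; ½·erfc(1.778) = 0.005961.
C = 20.4 × 0.005961 = 0.122 mg/L.

0.122 mg/L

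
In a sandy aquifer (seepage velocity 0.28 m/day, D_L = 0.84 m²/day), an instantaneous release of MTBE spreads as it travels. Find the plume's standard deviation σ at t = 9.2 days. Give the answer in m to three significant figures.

3.93 m

Dispersive spreading gives a Gaussian with σ² = 2Dt; advection only shifts the center.
σ = √(2 × 0.84 × 9.2) = 3.93 m.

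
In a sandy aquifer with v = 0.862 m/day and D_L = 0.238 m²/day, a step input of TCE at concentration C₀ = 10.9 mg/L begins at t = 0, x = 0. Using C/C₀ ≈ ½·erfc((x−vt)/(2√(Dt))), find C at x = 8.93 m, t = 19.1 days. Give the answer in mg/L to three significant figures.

For a continuous step input, C/C₀ ≈ ½·erfc((x−vt)/(2√(Dt))).
vt = 0.862 × 19.1 = 16.4642 m and 2√(Dt) = 2√(0.238 × 19.1) = 4.264 m.
Argument (x−vt)/(2√(Dt)) = (8.93 − 16.4642)/4.264 = -1.767; ½·erfc(-1.767) = 0.9938.
C = 10.9 × 0.9938 = 10.8 mg/L.

10.8 mg/L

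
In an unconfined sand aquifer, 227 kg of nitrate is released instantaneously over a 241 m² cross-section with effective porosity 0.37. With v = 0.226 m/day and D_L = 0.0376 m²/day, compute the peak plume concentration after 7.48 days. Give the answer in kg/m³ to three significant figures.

1.35 kg/m³

The peak of an instantaneous 1D plume sits at x = vt; there the Gaussian factor is 1 and C_max = M/(n_e·A·√(4πDt)), where n_e·A is the pore area the mass is dissolved in.
√(4πDt) = √(4π × 0.0376 × 7.48) = 1.880 m, so C_max = 227/(0.37 × 241 × 1.880) = 1.35 kg/m³.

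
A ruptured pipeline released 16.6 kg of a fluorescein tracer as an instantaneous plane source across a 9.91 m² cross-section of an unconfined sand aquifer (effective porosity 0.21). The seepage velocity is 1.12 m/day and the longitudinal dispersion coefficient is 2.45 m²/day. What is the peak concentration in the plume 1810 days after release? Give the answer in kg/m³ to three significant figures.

The peak of an instantaneous 1D plume sits at x = vt; there the Gaussian factor is 1 and C_max = M/(n_e·A·√(4πDt)), where n_e·A is the pore area the mass is dissolved in.
√(4πDt) = √(4π × 2.45 × 1810) = 236.1 m, so C_max = 16.6/(0.21 × 9.91 × 236.1) = 0.0338 kg/m³.

0.0338 kg/m³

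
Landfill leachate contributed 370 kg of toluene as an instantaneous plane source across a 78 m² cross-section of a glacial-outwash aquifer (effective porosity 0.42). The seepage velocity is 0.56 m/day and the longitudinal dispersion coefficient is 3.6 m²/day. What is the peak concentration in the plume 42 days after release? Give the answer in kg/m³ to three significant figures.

0.259 kg/m³

The peak of an instantaneous 1D plume sits at x = vt; there the Gaussian factor is 1 and C_max = M/(n_e·A·√(4πDt)), where n_e·A is the pore area the mass is dissolved in.
√(4πDt) = √(4π × 3.6 × 42) = 43.59 m, so C_max = 370/(0.42 × 78 × 43.59) = 0.259 kg/m³.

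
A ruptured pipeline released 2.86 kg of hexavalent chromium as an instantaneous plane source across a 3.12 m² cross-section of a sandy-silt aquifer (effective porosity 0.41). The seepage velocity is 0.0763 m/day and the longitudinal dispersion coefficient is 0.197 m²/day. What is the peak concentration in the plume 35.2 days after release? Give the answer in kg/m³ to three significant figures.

0.240 kg/m³

The peak of an instantaneous 1D plume sits at x = vt; there the Gaussian factor is 1 and C_max = M/(n_e·A·√(4πDt)), where n_e·A is the pore area the mass is dissolved in.
√(4πDt) = √(4π × 0.197 × 35.2) = 9.335 m, so C_max = 2.86/(0.41 × 3.12 × 9.335) = 0.240 kg/m³.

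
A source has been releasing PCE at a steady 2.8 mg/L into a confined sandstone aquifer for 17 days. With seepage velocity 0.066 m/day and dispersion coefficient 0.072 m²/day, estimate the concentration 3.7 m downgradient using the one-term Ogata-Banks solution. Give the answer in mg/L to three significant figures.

0.139 mg/L

For a continuous step input, C/C₀ ≈ ½·erfc((x−vt)/(2√(Dt))).
vt = 0.066 × 17 = 1.122 m and 2√(Dt) = 2√(0.072 × 17) = 2.213 m.
Argument (x−vt)/(2√(Dt)) = (3.7 − 1.122)/2.213 = 1.165; ½·erfc(1.165) = 0.04972.
C = 2.8 × 0.04972 = 0.139 mg/L.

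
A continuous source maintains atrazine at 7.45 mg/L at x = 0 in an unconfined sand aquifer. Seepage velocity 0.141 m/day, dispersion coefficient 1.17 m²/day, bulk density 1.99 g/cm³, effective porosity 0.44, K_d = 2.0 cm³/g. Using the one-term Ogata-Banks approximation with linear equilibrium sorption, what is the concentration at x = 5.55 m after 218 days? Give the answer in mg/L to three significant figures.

Retardation factor R = 1 + ρ_b·K_d/n = 1 + 1.99 × 2.0/0.44 = 10.05.
Sorption retards both mechanisms: v_R = v/R = 0.01403 m/day, D_R = D/R = 0.1164 m²/day.
v_R·t = 0.01403 × 218 = 3.05854 m; 2√(D_R t) = 10.07 m; argument = (5.55 − 3.05854)/10.07 = 0.2474.
C = C₀ × ½·erfc(0.2474) = 7.45 × 0.3632 = 2.71 mg/L.

2.71 mg/L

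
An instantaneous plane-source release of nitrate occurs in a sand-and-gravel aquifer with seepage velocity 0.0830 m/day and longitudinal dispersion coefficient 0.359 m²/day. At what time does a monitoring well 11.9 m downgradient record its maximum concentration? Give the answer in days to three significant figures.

For the 1D instantaneous-source solution, setting ∂C/∂t = 0 at fixed x gives v²t² + 2Dt − x² = 0, so t = (√(D² + v²x²) − D)/v².
√(D² + v²x²) = √(0.359² + 0.0830² × 11.9²) = 1.051; v² = 0.006889.
t = (1.051 − 0.359)/0.006889 = 100 days (vs. the pure-advection estimate x/v = 143 d).

100 days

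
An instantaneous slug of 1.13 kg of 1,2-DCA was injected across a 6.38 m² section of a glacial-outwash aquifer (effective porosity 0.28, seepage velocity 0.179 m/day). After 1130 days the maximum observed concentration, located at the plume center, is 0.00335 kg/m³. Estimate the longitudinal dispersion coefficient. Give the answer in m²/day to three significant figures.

At the plume center C_max = M/(n_e·A·√(4πDt)), so D = M²/(4πt·(n_e·A·C_max)²).
n_e·A·C_max = 0.28 × 6.38 × 0.00335 = 0.005984 kg/m.
D = 1.13²/(4π × 1130 × 0.005984²) = 2.51 m²/day.

2.51 m²/day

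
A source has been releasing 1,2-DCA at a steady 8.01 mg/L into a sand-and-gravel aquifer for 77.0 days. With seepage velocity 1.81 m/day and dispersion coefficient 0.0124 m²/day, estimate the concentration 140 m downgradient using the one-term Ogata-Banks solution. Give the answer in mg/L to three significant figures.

2.60 mg/L

For a continuous step input, C/C₀ ≈ ½·erfc((x−vt)/(2√(Dt))).
vt = 1.81 × 77.0 = 139.37 m and 2√(Dt) = 2√(0.0124 × 77.0) = 1.954 m.
Argument (x−vt)/(2√(Dt)) = (140 − 139.37)/1.954 = 0.3224; ½·erfc(0.3224) = 0.3242.
C = 8.01 × 0.3242 = 2.60 mg/L.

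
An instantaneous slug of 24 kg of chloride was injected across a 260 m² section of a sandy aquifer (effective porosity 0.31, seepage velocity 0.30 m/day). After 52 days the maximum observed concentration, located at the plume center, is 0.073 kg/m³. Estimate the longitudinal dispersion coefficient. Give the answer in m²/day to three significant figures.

0.0255 m²/day

At the plume center C_max = M/(n_e·A·√(4πDt)), so D = M²/(4πt·(n_e·A·C_max)²).
n_e·A·C_max = 0.31 × 260 × 0.073 = 5.884 kg/m.
D = 24²/(4π × 52 × 5.884²) = 0.0255 m²/day.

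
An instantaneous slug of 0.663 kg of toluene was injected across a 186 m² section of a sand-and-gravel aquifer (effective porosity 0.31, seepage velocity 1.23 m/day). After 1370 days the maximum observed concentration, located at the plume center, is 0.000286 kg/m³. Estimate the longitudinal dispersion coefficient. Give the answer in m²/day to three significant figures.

At the plume center C_max = M/(n_e·A·√(4πDt)), so D = M²/(4πt·(n_e·A·C_max)²).
n_e·A·C_max = 0.31 × 186 × 0.000286 = 0.01649 kg/m.
D = 0.663²/(4π × 1370 × 0.01649²) = 0.0939 m²/day.

0.0939 m²/day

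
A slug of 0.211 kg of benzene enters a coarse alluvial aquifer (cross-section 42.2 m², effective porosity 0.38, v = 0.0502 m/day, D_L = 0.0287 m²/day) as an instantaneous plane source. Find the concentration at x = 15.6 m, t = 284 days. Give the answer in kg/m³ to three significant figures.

0.00123 kg/m³

For an instantaneous plane source, C(x,t) = M/(n_e·A·√(4πDt)) · exp(−(x−vt)²/(4Dt)), with n_e·A the pore (flow) area.
Plume center vt = 0.0502 × 284 = 14.2568 m, so the well at 15.6 m is 1.3432 m downgradient of the peak.
√(4πDt) = 10.12 m, giving peak height M/(n_e·A·√(4πDt)) = 0.211/(0.38 × 42.2 × 10.12) = 0.001300 kg/m³.
(x−vt)²/(4Dt) = (1.3432)²/(4 × 0.0287 × 284) = 0.05534; exp(−0.05534) = 0.9462.
C = 0.001300 × 0.9462 = 0.00123 kg/m³.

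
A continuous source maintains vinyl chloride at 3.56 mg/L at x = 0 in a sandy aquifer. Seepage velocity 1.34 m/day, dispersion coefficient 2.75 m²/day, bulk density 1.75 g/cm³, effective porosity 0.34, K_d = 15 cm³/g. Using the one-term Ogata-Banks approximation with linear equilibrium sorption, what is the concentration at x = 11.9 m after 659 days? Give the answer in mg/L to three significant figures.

1.65 mg/L

Retardation factor R = 1 + ρ_b·K_d/n = 1 + 1.75 × 15/0.34 = 78.21.
Sorption retards both mechanisms: v_R = v/R = 0.01713 m/day, D_R = D/R = 0.03516 m²/day.
v_R·t = 0.01713 × 659 = 11.28867 m; 2√(D_R t) = 9.627 m; argument = (11.9 − 11.28867)/9.627 = 0.06350.
C = C₀ × ½·erfc(0.06350) = 3.56 × 0.4642 = 1.65 mg/L.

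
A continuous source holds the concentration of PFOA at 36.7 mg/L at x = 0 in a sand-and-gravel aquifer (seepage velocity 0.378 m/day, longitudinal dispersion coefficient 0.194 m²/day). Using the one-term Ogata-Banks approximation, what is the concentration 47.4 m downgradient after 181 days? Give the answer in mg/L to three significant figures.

For a continuous step input, C/C₀ ≈ ½·erfc((x−vt)/(2√(Dt))).
vt = 0.378 × 181 = 68.418 m and 2√(Dt) = 2√(0.194 × 181) = 11.85 m.
Argument (x−vt)/(2√(Dt)) = (47.4 − 68.418)/11.85 = -1.774; ½·erfc(-1.774) = 0.9939.
C = 36.7 × 0.9939 = 36.5 mg/L.

36.5 mg/L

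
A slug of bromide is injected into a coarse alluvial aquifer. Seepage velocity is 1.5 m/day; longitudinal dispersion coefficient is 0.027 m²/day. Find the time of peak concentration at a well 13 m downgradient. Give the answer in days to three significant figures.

8.65 days

For the 1D instantaneous-source solution, setting ∂C/∂t = 0 at fixed x gives v²t² + 2Dt − x² = 0, so t = (√(D² + v²x²) − D)/v².
√(D² + v²x²) = √(0.027² + 1.5² × 13²) = 19.50; v² = 2.25.
t = (19.50 − 0.027)/2.25 = 8.65 days (vs. the pure-advection estimate x/v = 8.67 d).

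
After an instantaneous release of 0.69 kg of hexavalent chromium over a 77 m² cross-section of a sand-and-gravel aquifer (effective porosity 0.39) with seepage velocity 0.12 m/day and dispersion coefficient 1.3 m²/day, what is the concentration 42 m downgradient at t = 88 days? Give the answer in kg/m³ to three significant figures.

6.99e-05 kg/m³

For an instantaneous plane source, C(x,t) = M/(n_e·A·√(4πDt)) · exp(−(x−vt)²/(4Dt)), with n_e·A the pore (flow) area.
Plume center vt = 0.12 × 88 = 10.56 m, so the well at 42 m is 31.44 m downgradient of the peak.
√(4πDt) = 37.92 m, giving peak height M/(n_e·A·√(4πDt)) = 0.69/(0.39 × 77 × 37.92) = 0.0006059 kg/m³.
(x−vt)²/(4Dt) = (31.44)²/(4 × 1.3 × 88) = 2.160; exp(−2.160) = 0.1153.
C = 0.0006059 × 0.1153 = 6.99e-05 kg/m³.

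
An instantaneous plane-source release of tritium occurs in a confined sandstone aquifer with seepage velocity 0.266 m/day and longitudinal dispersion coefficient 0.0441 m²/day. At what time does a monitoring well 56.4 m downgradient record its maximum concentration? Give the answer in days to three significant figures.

211 days

For the 1D instantaneous-source solution, setting ∂C/∂t = 0 at fixed x gives v²t² + 2Dt − x² = 0, so t = (√(D² + v²x²) − D)/v².
√(D² + v²x²) = √(0.0441² + 0.266² × 56.4²) = 15.00; v² = 0.070756.
t = (15.00 − 0.0441)/0.070756 = 211 days (vs. the pure-advection estimate x/v = 212 d).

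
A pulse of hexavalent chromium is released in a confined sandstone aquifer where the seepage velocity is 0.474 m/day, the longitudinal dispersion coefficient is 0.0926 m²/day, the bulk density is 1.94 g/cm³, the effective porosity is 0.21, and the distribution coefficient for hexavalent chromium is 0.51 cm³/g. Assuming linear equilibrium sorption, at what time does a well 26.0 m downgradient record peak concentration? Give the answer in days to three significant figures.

Retardation factor R = 1 + ρ_b·K_d/n = 1 + 1.94 × 0.51/0.21 = 5.711.
Sorption retards both mechanisms: v_R = v/R = 0.08300 m/day, D_R = D/R = 0.01621 m²/day.
Peak time from v_R²t² + 2D_R t − x² = 0: t = (√(D_R² + v_R²x²) − D_R)/v_R².
√(D_R² + v_R²x²) = √(0.01621² + 0.08300² × 26.0²) = 2.158; v_R² = 0.006889.
t = (2.158 − 0.01621)/0.006889 = 311 days.

311 days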